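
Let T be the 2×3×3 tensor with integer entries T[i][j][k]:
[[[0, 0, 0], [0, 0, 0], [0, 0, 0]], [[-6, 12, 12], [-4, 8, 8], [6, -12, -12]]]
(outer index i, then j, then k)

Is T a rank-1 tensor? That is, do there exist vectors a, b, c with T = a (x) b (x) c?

The mode-1 fibre T[:,0,0] = [0, -6] gives a = [0, 1] (primitive direction); the mode-2 fibre T[1,:,0] = [-6, -4, 6] gives b = [3, 2, -3]; then c[k] = T[1,0,k] / (a[1]·b[0]) = [-6, 12, 12] / 3 = [-2, 4, 4].
Expanding [0, 1] (x) [3, 2, -3] (x) [-2, 4, 4] reproduces all 18 entries of T, so T = [0, 1] (x) [3, 2, -3] (x) [-2, 4, 4] and rank(T) ≤ 1.
Equivalently every frontal slice T[:,:,k] is c[k] times the rank-1 matrix [0, 1] (x) [3, 2, -3]. So T has rank 1 (it is nonzero).

Yes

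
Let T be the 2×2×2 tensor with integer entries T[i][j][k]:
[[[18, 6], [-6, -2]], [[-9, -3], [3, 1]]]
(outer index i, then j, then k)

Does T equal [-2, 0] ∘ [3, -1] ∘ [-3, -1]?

No

Reconstruct entry (1,0,0) from the claimed factors: Σₗ aₗ[1]bₗ[0]cₗ[0] = (0)·(3)·(-3) = 0, but T[1,0,0] = -9. The claim is false.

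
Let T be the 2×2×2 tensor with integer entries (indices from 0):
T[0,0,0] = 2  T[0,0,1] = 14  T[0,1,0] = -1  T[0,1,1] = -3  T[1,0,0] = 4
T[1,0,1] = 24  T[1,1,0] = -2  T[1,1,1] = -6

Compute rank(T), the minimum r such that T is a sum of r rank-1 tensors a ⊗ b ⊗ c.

2

Lower bound: the mode-3 unfolding of T (rows indexed by k, columns by (i,j) = (0,0), (0,1), (1,0), (1,1)) is [[2, -1, 4, -2], [14, -3, 24, -6]].
There the 2×2 minor on rows k ∈ {0, 1}, columns (i,j) ∈ {(0,0), (0,1)} is det [[2, -1], [14, -3]] = 8 ≠ 0, so this unfolding has rank ≥ 2; CP rank is at least every unfolding rank, so rank(T) ≥ 2. (This is only a lower bound: in general the CP rank may exceed every unfolding rank, so we still need to exhibit 2 rank-1 terms summing to T.)
Upper bound — finding two terms. Write S_k = T[:,:,k] for the frontal slices: S₀ = [[2, -1], [4, -2]], S₁ = [[14, -3], [24, -6]].
If T = a₁ ⊗ b₁ ⊗ c₁ + a₂ ⊗ b₂ ⊗ c₂ then each S_k = c₁[k]·a₁b₁ᵀ + c₂[k]·a₂b₂ᵀ. S₀ and S₁ are linearly independent, so a₁b₁ᵀ and a₂b₂ᵀ must span the same plane of matrices: they are the rank-1 matrices of the form x·S₀ + y·S₁.
det(x·S₀ + y·S₁) is −4·xy − 12·y² = (-4)·(x + 3·y)(y), vanishing at (x:y) = (3:-1) and (1:0).
M₁ = 3·S₀ − S₁ = [[-8, 0], [-12, 0]] = (-4)·[2, 3][1, 0]ᵀ and M₂ = S₀ = [[2, -1], [4, -2]] = [1, 2][2, -1]ᵀ, so take a₁ = [2, 3], b₁ = [1, 0], a₂ = [1, 2], b₂ = [2, -1].
Each slice is an integer combination of E₁ = a₁b₁ᵀ and E₂ = a₂b₂ᵀ: S₀ = E₂, S₁ = 4·E₁ + 3·E₂; reading off coefficients, c₁ = [0, 4] and c₂ = [1, 3].
Hence T = [2, 3] ⊗ [1, 0] ⊗ [0, 4] + [1, 2] ⊗ [2, -1] ⊗ [1, 3], so rank(T) ≤ 2.
These bounds meet, so rank(T) = 2.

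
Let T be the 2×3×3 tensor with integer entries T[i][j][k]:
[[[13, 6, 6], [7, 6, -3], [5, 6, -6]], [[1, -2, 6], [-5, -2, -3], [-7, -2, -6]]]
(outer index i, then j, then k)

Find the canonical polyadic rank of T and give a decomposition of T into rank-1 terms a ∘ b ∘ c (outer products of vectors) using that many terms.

rank(T) = 2

Lower bound: the mode-1 unfolding of T (rows indexed by i, columns by (j,k) = (0,0), (0,1), (0,2), (1,0), (1,1), (1,2), (2,0), (2,1), (2,2)) is [[13, 6, 6, 7, 6, -3, 5, 6, -6], [1, -2, 6, -5, -2, -3, -7, -2, -6]].
There the 2×2 minor on rows i ∈ {0, 1}, columns (j,k) ∈ {(0,0), (0,1)} is det [[13, 6], [1, -2]] = -32 ≠ 0, so this unfolding has rank ≥ 2; CP rank is at least every unfolding rank, so rank(T) ≥ 2. (This is only a lower bound: in general the CP rank may exceed every unfolding rank, so we still need to exhibit 2 rank-1 terms summing to T.)
Upper bound — finding two terms. Write S_k = T[:,:,k] for the frontal slices: S₀ = [[13, 7, 5], [1, -5, -7]], S₁ = [[6, 6, 6], [-2, -2, -2]], S₂ = [[6, -3, -6], [6, -3, -6]].
If T = a₁ ∘ b₁ ∘ c₁ + a₂ ∘ b₂ ∘ c₂ then each S_k = c₁[k]·a₁b₁ᵀ + c₂[k]·a₂b₂ᵀ. S₀ and S₁ are linearly independent, so a₁b₁ᵀ and a₂b₂ᵀ must span the same plane of matrices: they are the rank-1 matrices of the form x·S₀ + y·S₁.
The 2×2 minor of x·S₀ + y·S₁ on rows {0,1}, columns {0,1} is −72·x² − 48·xy = (-24)·(3·x + 2·y)(x), vanishing at (x:y) = (2:-3) and (0:1).
M₁ = 2·S₀ − 3·S₁ = [[8, -4, -8], [8, -4, -8]] = 4·[1, 1][2, -1, -2]ᵀ and M₂ = S₁ = [[6, 6, 6], [-2, -2, -2]] = 2·[3, -1][1, 1, 1]ᵀ, so take a₁ = [1, 1], b₁ = [2, -1, -2], a₂ = [3, -1], b₂ = [1, 1, 1].
Each slice is an integer combination of E₁ = a₁b₁ᵀ and E₂ = a₂b₂ᵀ: S₀ = 2·E₁ + 3·E₂, S₁ = 2·E₂, S₂ = 3·E₁; reading off coefficients, c₁ = [2, 0, 3] and c₂ = [3, 2, 0].
Hence T = [1, 1] ∘ [2, -1, -2] ∘ [2, 0, 3] + [3, -1] ∘ [1, 1, 1] ∘ [3, 2, 0], so rank(T) ≤ 2.
These bounds meet, so rank(T) = 2.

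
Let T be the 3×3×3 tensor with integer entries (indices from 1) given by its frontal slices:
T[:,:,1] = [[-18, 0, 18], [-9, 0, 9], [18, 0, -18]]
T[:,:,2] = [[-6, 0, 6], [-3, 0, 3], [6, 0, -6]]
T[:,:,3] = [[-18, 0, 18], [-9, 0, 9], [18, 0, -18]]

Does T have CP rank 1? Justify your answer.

Yes

If T = a ⊗ b ⊗ c then every fibre of T is a multiple of the corresponding factor, so read the factors off the fibres through the nonzero entry T[1,1,1] = -18.
The mode-1 fibre T[:,1,1] = [-18, -9, 18] gives a = [2, 1, -2] (primitive direction); the mode-2 fibre T[1,:,1] = [-18, 0, 18] gives b = [1, 0, -1]; then c[k] = T[1,1,k] / (a[1]·b[1]) = [-18, -6, -18] / 2 = [-9, -3, -9].
Expanding [2, 1, -2] ⊗ [1, 0, -1] ⊗ [-9, -3, -9] reproduces all 27 entries of T, so T = [2, 1, -2] ⊗ [1, 0, -1] ⊗ [-9, -3, -9] and rank(T) ≤ 1.
Equivalently every frontal slice T[:,:,k] is c[k] times the rank-1 matrix [2, 1, -2] ⊗ [1, 0, -1]. So T has rank 1 (it is nonzero).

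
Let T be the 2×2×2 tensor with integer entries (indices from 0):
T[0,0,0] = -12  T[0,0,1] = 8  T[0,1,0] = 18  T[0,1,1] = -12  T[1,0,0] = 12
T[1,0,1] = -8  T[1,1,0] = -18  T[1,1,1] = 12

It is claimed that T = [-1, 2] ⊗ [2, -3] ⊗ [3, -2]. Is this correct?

Reconstruct entry (0,0,0) from the claimed factors: Σₗ aₗ[0]bₗ[0]cₗ[0] = (-1)·(2)·(3) = -6, but T[0,0,0] = -12. The claim is false.

No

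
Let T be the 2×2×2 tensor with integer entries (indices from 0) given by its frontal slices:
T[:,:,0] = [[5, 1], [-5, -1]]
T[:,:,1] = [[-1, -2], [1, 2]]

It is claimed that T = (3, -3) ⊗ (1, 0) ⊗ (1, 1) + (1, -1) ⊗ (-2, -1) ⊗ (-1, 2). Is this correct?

Yes

Reconstruct entrywise from the claimed factors. For example, T[0,0,0] = 5 and Σₗ aₗ[0]bₗ[0]cₗ[0] = (3)·(1)·(1) + (1)·(-2)·(-1) = 5; checking all 8 entries, every one matches. The claim holds.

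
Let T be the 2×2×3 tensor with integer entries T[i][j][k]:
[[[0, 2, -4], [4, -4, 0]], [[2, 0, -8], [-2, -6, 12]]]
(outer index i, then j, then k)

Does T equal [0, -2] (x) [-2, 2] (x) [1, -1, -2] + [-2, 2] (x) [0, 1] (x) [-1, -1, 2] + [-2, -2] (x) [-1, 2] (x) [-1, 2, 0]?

No

Reconstruct entry (0,0,0) from the claimed factors: Σₗ aₗ[0]bₗ[0]cₗ[0] = (0)·(-2)·(1) + (-2)·(0)·(-1) + (-2)·(-1)·(-1) = -2, but T[0,0,0] = 0. The claim is false.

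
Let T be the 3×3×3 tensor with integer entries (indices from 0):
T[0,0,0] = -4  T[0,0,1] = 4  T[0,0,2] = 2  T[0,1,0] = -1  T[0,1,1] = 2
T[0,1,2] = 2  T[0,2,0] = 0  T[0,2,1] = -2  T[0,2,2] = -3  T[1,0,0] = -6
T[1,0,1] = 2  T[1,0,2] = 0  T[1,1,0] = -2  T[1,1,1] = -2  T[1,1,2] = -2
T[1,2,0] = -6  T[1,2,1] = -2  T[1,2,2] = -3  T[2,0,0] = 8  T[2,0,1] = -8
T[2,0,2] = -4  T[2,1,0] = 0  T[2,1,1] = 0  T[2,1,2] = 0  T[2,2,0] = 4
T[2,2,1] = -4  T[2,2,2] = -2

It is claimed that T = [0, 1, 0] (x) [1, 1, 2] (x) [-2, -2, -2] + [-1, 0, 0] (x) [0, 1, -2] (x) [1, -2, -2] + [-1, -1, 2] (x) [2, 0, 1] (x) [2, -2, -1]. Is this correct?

Yes

Reconstruct entrywise from the claimed factors. For example, T[1,0,0] = -6 and Σₗ aₗ[1]bₗ[0]cₗ[0] = (1)·(1)·(-2) + (0)·(0)·(1) + (-1)·(2)·(2) = -6; checking all 27 entries, every one matches. The claim holds.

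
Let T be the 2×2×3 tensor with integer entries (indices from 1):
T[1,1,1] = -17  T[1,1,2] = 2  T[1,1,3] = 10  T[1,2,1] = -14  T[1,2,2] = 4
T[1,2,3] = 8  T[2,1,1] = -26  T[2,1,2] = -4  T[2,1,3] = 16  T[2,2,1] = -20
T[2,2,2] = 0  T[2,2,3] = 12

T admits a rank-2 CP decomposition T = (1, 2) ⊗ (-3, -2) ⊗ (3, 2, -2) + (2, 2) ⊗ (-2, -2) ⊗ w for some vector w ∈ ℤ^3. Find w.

w = (2, -2, -1)

Subtract the known terms from T to get the rank-1 residual R = (2, 2) ⊗ (-2, -2) ⊗ w, so R[i,j,k] = a[i]·b[j]·w[k]. Pick indices with nonzero a[1]·b[1] = (2)·(-2) = -4. Only the fibre through (1,1,·) is needed: R[1,1,:] = T[1,1,:] − Σₗ aₗ[1]bₗ[1]cₗ = [-17, 2, 10] − (1)·(-3)·(3, 2, -2) = [-8, 8, 4]. Then w[k] = R[1,1,k] / -4 for each k, giving w = [-8, 8, 4] / -4 = (2, -2, -1).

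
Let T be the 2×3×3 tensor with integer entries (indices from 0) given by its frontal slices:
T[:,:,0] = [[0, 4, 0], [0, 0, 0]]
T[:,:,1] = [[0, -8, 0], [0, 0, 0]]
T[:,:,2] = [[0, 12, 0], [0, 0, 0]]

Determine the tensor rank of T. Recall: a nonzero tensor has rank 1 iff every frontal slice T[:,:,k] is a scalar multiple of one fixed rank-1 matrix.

1

Lower bound: T ≠ 0 (e.g. T[0,1,0] = 4), so rank(T) ≥ 1.
Upper bound: if T = a ⊗ b ⊗ c then every fibre of T is a multiple of the corresponding factor, so read the factors off the fibres through the nonzero entry T[0,1,0] = 4.
The mode-1 fibre T[:,1,0] = [4, 0] gives a = (1, 0) (primitive direction); the mode-2 fibre T[0,:,0] = [0, 4, 0] gives b = (0, 1, 0); then c[k] = T[0,1,k] / (a[0]·b[1]) = [4, -8, 12] / 1 = (4, -8, 12).
Expanding (1, 0) ⊗ (0, 1, 0) ⊗ (4, -8, 12) reproduces all 18 entries of T, so T = (1, 0) ⊗ (0, 1, 0) ⊗ (4, -8, 12) and rank(T) ≤ 1.
These bounds meet, so rank(T) = 1.
Check entry T[0,1,2] = 12: (1)·(1)·(12) = 12.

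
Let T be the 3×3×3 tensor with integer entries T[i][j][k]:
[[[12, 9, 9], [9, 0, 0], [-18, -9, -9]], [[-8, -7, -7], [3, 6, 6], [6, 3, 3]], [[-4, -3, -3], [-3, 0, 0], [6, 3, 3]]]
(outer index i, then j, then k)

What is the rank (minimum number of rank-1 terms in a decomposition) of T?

Lower bound: the mode-3 unfolding of T (rows indexed by k, columns by (i,j) = (0,0), (0,1), (0,2), (1,0), (1,1), (1,2), (2,0), (2,1), (2,2)) is [[12, 9, -18, -8, 3, 6, -4, -3, 6], [9, 0, -9, -7, 6, 3, -3, 0, 3], [9, 0, -9, -7, 6, 3, -3, 0, 3]].
There the 2×2 minor on rows k ∈ {0, 1}, columns (i,j) ∈ {(0,0), (0,1)} is det [[12, 9], [9, 0]] = -81 ≠ 0, so this unfolding has rank ≥ 2; CP rank is at least every unfolding rank, so rank(T) ≥ 2. (Flattening ranks never certify an upper bound on CP rank; for that we must actually write T with 2 rank-1 terms.)
Upper bound — finding two terms. Write S_k = T[:,:,k] for the frontal slices: S₀ = [[12, 9, -18], [-8, 3, 6], [-4, -3, 6]], S₁ = [[9, 0, -9], [-7, 6, 3], [-3, 0, 3]], S₂ = [[9, 0, -9], [-7, 6, 3], [-3, 0, 3]].
If T = a₁ ⊗ b₁ ⊗ c₁ + a₂ ⊗ b₂ ⊗ c₂ then each S_k = c₁[k]·a₁b₁ᵀ + c₂[k]·a₂b₂ᵀ. S₀ and S₁ are linearly independent, so a₁b₁ᵀ and a₂b₂ᵀ must span the same plane of matrices: they are the rank-1 matrices of the form x·S₀ + y·S₁.
The 2×2 minor of x·S₀ + y·S₁ on rows {0,1}, columns {0,1} is 108·x² + 162·xy + 54·y² = 54·(x + y)(2·x + y), vanishing at (x:y) = (1:-1) and (1:-2).
M₁ = S₀ − S₁ = [[3, 9, -9], [-1, -3, 3], [-1, -3, 3]] = (3, -1, -1)(1, 3, -3)ᵀ and M₂ = S₀ − 2·S₁ = [[-6, 9, 0], [6, -9, 0], [2, -3, 0]] = −(3, -3, -1)(2, -3, 0)ᵀ, so take a₁ = (3, -1, -1), b₁ = (1, 3, -3), a₂ = (3, -3, -1), b₂ = (2, -3, 0).
Each slice is an integer combination of E₁ = a₁b₁ᵀ and E₂ = a₂b₂ᵀ: S₀ = 2·E₁ + E₂, S₁ = E₁ + E₂, S₂ = E₁ + E₂; reading off coefficients, c₁ = (2, 1, 1) and c₂ = (1, 1, 1).
Hence T = (3, -1, -1) ⊗ (1, 3, -3) ⊗ (2, 1, 1) + (3, -3, -1) ⊗ (2, -3, 0) ⊗ (1, 1, 1), so rank(T) ≤ 2.
These bounds meet, so rank(T) = 2.

2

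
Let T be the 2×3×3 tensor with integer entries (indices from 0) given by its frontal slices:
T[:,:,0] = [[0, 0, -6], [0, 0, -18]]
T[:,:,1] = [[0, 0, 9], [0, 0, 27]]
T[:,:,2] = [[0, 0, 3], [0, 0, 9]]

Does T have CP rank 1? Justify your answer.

Yes

If T = a ∘ b ∘ c then every fibre of T is a multiple of the corresponding factor, so read the factors off the fibres through the nonzero entry T[0,2,0] = -6.
The mode-1 fibre T[:,2,0] = [-6, -18] gives a = [1, 3] (primitive direction); the mode-2 fibre T[0,:,0] = [0, 0, -6] gives b = [0, 0, 1]; then c[k] = T[0,2,k] / (a[0]·b[2]) = [-6, 9, 3] / 1 = [-6, 9, 3].
Expanding [1, 3] ∘ [0, 0, 1] ∘ [-6, 9, 3] reproduces all 18 entries of T, so T = [1, 3] ∘ [0, 0, 1] ∘ [-6, 9, 3] and rank(T) ≤ 1.
Equivalently every frontal slice T[:,:,k] is c[k] times the rank-1 matrix [1, 3] ∘ [0, 0, 1]. So T has rank 1 (it is nonzero).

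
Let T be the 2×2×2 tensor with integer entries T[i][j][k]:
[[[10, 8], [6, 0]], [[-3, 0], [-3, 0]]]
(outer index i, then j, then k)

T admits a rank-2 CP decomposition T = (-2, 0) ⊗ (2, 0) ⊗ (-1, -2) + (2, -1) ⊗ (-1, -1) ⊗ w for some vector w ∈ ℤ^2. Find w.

w = (-3, 0)

Subtract the known terms from T to get the rank-1 residual R = (2, -1) ⊗ (-1, -1) ⊗ w, so R[i,j,k] = a[i]·b[j]·w[k]. Pick indices with nonzero a[0]·b[0] = (2)·(-1) = -2. Only the fibre through (0,0,·) is needed: R[0,0,:] = T[0,0,:] − Σₗ aₗ[0]bₗ[0]cₗ = [10, 8] − (-2)·(2)·(-1, -2) = [6, 0]. Then w[k] = R[0,0,k] / -2 for each k, giving w = [6, 0] / -2 = (-3, 0).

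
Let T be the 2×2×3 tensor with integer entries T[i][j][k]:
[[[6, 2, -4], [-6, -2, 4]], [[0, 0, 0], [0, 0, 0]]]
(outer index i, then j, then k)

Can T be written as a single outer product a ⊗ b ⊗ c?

Yes

If T = a ⊗ b ⊗ c then every fibre of T is a multiple of the corresponding factor, so read the factors off the fibres through the nonzero entry T[0,0,0] = 6.
The mode-1 fibre T[:,0,0] = [6, 0] gives a = [1, 0] (primitive direction); the mode-2 fibre T[0,:,0] = [6, -6] gives b = [1, -1]; then c[k] = T[0,0,k] / (a[0]·b[0]) = [6, 2, -4] / 1 = [6, 2, -4].
Expanding [1, 0] ⊗ [1, -1] ⊗ [6, 2, -4] reproduces all 12 entries of T, so T = [1, 0] ⊗ [1, -1] ⊗ [6, 2, -4] and rank(T) ≤ 1.
Equivalently every frontal slice T[:,:,k] is c[k] times the rank-1 matrix [1, 0] ⊗ [1, -1]. So T has rank 1 (it is nonzero).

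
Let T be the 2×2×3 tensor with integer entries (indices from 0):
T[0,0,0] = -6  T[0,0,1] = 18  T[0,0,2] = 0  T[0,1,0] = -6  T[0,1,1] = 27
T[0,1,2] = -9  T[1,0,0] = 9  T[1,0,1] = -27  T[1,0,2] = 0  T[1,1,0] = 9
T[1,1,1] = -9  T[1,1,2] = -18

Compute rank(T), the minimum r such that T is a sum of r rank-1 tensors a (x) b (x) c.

2

Lower bound: in the mode-1 unfolding of T (rows indexed by i, columns by (j,k)) the 2×2 minor on rows i ∈ {0, 1}, columns (j,k) ∈ {(0,0), (1,1)} is det [[-6, 27], [9, -9]] = -189 ≠ 0, so that unfolding has rank ≥ 2 and hence rank(T) ≥ 2 (CP rank is at least every unfolding rank, though it can be larger).
Upper bound: with S_k = T[:,:,k], the two rank-1 terms a₁b₁ᵀ, a₂b₂ᵀ are the rank-1 members of the pencil x·S₀ + y·S₁.
det(x·S₀ + y·S₁) is −189·xy + 567·y² = (-189)·(x − 3·y)(y), vanishing at (x:y) = (3:1) and (1:0).
M₁ = 3·S₀ + S₁ = [[0, 9], [0, 18]] = 9·[1, 2][0, 1]ᵀ and M₂ = S₀ = [[-6, -6], [9, 9]] = (-3)·[2, -3][1, 1]ᵀ, so take a₁ = [1, 2], b₁ = [0, 1], a₂ = [2, -3], b₂ = [1, 1].
Each slice is an integer combination of E₁ = a₁b₁ᵀ and E₂ = a₂b₂ᵀ: S₀ = −3·E₂, S₁ = 9·E₁ + 9·E₂, S₂ = −9·E₁; reading off coefficients, c₁ = [0, 9, -9] and c₂ = [-3, 9, 0].
Hence T = [1, 2] (x) [0, 1] (x) [0, 9, -9] + [2, -3] (x) [1, 1] (x) [-3, 9, 0], so rank(T) ≤ 2.
These bounds meet, so rank(T) = 2.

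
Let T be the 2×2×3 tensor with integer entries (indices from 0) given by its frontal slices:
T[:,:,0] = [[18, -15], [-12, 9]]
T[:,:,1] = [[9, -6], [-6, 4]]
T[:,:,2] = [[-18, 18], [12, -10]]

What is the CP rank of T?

Lower bound: in the mode-2 unfolding of T (rows indexed by j, columns by (i,k)) the 2×2 minor on rows j ∈ {0, 1}, columns (i,k) ∈ {(0,0), (0,1)} is det [[18, 9], [-15, -6]] = 27 ≠ 0, so that unfolding has rank ≥ 2 and hence rank(T) ≥ 2 (CP rank is at least every unfolding rank, though it can be larger).
Upper bound: with S_k = T[:,:,k], the two rank-1 terms a₁b₁ᵀ, a₂b₂ᵀ are the rank-1 members of the pencil x·S₀ + y·S₁.
det(x·S₀ + y·S₁) is −18·x² − 9·xy = (-9)·(2·x + y)(x), vanishing at (x:y) = (1:-2) and (0:1).
M₁ = S₀ − 2·S₁ = [[0, -3], [0, 1]] = −[3, -1][0, 1]ᵀ and M₂ = S₁ = [[9, -6], [-6, 4]] = [3, -2][3, -2]ᵀ, so take a₁ = [3, -1], b₁ = [0, 1], a₂ = [3, -2], b₂ = [3, -2].
Each slice is an integer combination of E₁ = a₁b₁ᵀ and E₂ = a₂b₂ᵀ: S₀ = −E₁ + 2·E₂, S₁ = E₂, S₂ = 2·E₁ − 2·E₂; reading off coefficients, c₁ = [-1, 0, 2] and c₂ = [2, 1, -2].
Hence T = [3, -1] ⊗ [0, 1] ⊗ [-1, 0, 2] + [3, -2] ⊗ [3, -2] ⊗ [2, 1, -2], so rank(T) ≤ 2.
These bounds meet, so rank(T) = 2.

2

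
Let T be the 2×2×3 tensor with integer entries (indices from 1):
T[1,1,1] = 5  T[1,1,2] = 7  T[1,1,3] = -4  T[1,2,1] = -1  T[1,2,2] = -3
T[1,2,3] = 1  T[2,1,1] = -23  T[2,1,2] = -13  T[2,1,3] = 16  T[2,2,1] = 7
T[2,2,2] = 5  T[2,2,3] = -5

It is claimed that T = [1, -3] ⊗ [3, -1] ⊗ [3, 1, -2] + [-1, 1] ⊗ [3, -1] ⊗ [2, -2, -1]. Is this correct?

Reconstruct entry (1,1,1) from the claimed factors: Σₗ aₗ[1]bₗ[1]cₗ[1] = (1)·(3)·(3) + (-1)·(3)·(2) = 3, but T[1,1,1] = 5. The claim is false.

No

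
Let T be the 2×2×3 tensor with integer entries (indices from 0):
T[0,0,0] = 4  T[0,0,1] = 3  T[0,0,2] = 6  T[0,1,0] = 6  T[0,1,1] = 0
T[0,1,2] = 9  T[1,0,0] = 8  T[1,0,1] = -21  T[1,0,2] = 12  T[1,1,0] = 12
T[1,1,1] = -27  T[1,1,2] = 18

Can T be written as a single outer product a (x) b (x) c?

The mode-2 unfolding of T (rows indexed by j, columns by (i,k) = (0,0), (0,1), (0,2), (1,0), (1,1), (1,2)) is [[4, 3, 6, 8, -21, 12], [6, 0, 9, 12, -27, 18]].
There the 2×2 minor on rows j ∈ {0, 1}, columns (i,k) ∈ {(0,0), (0,1)} is det [[4, 3], [6, 0]] = -18 ≠ 0, so this unfolding has rank ≥ 2; CP rank is at least every unfolding rank, so rank(T) ≥ 2.
In particular rank(T) ≥ 2 > 1, so T is not rank-1.

No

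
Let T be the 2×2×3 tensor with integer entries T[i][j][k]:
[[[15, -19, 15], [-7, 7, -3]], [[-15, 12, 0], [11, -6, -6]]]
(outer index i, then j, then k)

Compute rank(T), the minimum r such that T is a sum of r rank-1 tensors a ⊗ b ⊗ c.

Lower bound: in the mode-3 unfolding of T (rows indexed by k, columns by (i,j)) the 2×2 minor on rows k ∈ {0, 1}, columns (i,j) ∈ {(0,0), (0,1)} is det [[15, -7], [-19, 7]] = -28 ≠ 0, so that unfolding has rank ≥ 2 and hence rank(T) ≥ 2 (CP rank is at least every unfolding rank, though it can be larger).
Upper bound: with S_k = T[:,:,k], the two rank-1 terms a₁b₁ᵀ, a₂b₂ᵀ are the rank-1 members of the pencil x·S₀ + y·S₁.
det(x·S₀ + y·S₁) is 60·x² − 110·xy + 30·y² = 10·(2·x − 3·y)(3·x − y), vanishing at (x:y) = (3:2) and (1:3).
M₁ = 3·S₀ + 2·S₁ = [[7, -7], [-21, 21]] = 7·(1, -3)(1, -1)ᵀ and M₂ = S₀ + 3·S₁ = [[-42, 14], [21, -7]] = (-7)·(2, -1)(3, -1)ᵀ, so take a₁ = (1, -3), b₁ = (1, -1), a₂ = (2, -1), b₂ = (3, -1).
Each slice is an integer combination of E₁ = a₁b₁ᵀ and E₂ = a₂b₂ᵀ: S₀ = 3·E₁ + 2·E₂, S₁ = −E₁ − 3·E₂, S₂ = −3·E₁ + 3·E₂; reading off coefficients, c₁ = (3, -1, -3) and c₂ = (2, -3, 3).
Hence T = (1, -3) ⊗ (1, -1) ⊗ (3, -1, -3) + (2, -1) ⊗ (3, -1) ⊗ (2, -3, 3), so rank(T) ≤ 2.
These bounds meet, so rank(T) = 2.

2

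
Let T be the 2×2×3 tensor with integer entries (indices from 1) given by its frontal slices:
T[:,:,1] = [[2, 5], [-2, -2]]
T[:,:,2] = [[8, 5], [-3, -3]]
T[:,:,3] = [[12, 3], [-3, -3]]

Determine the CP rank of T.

2

Lower bound: the mode-3 unfolding of T (rows indexed by k, columns by (i,j) = (1,1), (1,2), (2,1), (2,2)) is [[2, 5, -2, -2], [8, 5, -3, -3], [12, 3, -3, -3]].
There the 2×2 minor on rows k ∈ {1, 2}, columns (i,j) ∈ {(1,1), (1,2)} is det [[2, 5], [8, 5]] = -30 ≠ 0, so this unfolding has rank ≥ 2; CP rank is at least every unfolding rank, so rank(T) ≥ 2. (Flattening ranks never certify an upper bound on CP rank; for that we must actually write T with 2 rank-1 terms.)
Upper bound — finding two terms. Write S_k = T[:,:,k] for the frontal slices: S₁ = [[2, 5], [-2, -2]], S₂ = [[8, 5], [-3, -3]], S₃ = [[12, 3], [-3, -3]].
If T = a₁ ⊗ b₁ ⊗ c₁ + a₂ ⊗ b₂ ⊗ c₂ then each S_k = c₁[k]·a₁b₁ᵀ + c₂[k]·a₂b₂ᵀ. S₁ and S₂ are linearly independent, so a₁b₁ᵀ and a₂b₂ᵀ must span the same plane of matrices: they are the rank-1 matrices of the form x·S₁ + y·S₂.
det(x·S₁ + y·S₂) is 6·x² + 3·xy − 9·y² = 3·(2·x + 3·y)(x − y), vanishing at (x:y) = (3:-2) and (1:1).
M₁ = 3·S₁ − 2·S₂ = [[-10, 5], [0, 0]] = (-5)·[1, 0][2, -1]ᵀ and M₂ = S₁ + S₂ = [[10, 10], [-5, -5]] = 5·[2, -1][1, 1]ᵀ, so take a₁ = [1, 0], b₁ = [2, -1], a₂ = [2, -1], b₂ = [1, 1].
Each slice is an integer combination of E₁ = a₁b₁ᵀ and E₂ = a₂b₂ᵀ: S₁ = −E₁ + 2·E₂, S₂ = E₁ + 3·E₂, S₃ = 3·E₁ + 3·E₂; reading off coefficients, c₁ = [-1, 1, 3] and c₂ = [2, 3, 3].
Hence T = [1, 0] ⊗ [2, -1] ⊗ [-1, 1, 3] + [2, -1] ⊗ [1, 1] ⊗ [2, 3, 3], so rank(T) ≤ 2.
These bounds meet, so rank(T) = 2.
Check entry T[1,2,2] = 5: (1)·(-1)·(1) + (2)·(1)·(3) = 5.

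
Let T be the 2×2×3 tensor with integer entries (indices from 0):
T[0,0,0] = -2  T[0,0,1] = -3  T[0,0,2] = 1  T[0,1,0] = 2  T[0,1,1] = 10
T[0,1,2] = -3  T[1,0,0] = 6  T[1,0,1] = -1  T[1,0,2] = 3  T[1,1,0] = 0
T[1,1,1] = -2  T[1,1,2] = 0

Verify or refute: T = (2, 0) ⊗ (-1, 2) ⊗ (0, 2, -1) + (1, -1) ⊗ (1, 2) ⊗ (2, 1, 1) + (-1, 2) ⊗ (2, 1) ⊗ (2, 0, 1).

Reconstruct entrywise from the claimed factors. For example, T[1,1,2] = 0 and Σₗ aₗ[1]bₗ[1]cₗ[2] = (0)·(2)·(-1) + (-1)·(2)·(1) + (2)·(1)·(1) = 0; checking all 12 entries, every one matches. The claim holds.

Yes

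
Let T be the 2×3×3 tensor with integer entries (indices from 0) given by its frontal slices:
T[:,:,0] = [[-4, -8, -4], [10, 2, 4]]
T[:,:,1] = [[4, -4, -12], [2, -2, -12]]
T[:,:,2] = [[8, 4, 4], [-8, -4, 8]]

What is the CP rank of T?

Lower bound: the mode-2 unfolding of T (rows indexed by j, columns by (i,k) = (0,0), (0,1), (0,2), (1,0), (1,1), (1,2)) is [[-4, 4, 8, 10, 2, -8], [-8, -4, 4, 2, -2, -4], [-4, -12, 4, 4, -12, 8]].
There the 3×3 minor on rows j ∈ {0, 1, 2}, columns (i,k) ∈ {(0,0), (0,1), (0,2)} is det [[-4, 4, 8], [-8, -4, 4], [-4, -12, 4]] = 576 ≠ 0, so this unfolding has rank ≥ 3; CP rank is at least every unfolding rank, so rank(T) ≥ 3. (Unfolding ranks only ever bound the CP rank from below — rank(T) can be strictly larger than all of them — so the matching upper bound has to come from an explicit 3-term decomposition.)
Upper bound: T is a sum of 3 rank-1 terms, T = (1, -1) ⊗ (2, 1, 0) ⊗ (-4, 0, 4) + (1, 2) ⊗ (0, 0, 1) ⊗ (4, -4, 4) + (2, 1) ⊗ (1, -1, -2) ⊗ (2, 2, 0) (one valid choice — decompositions are not unique — normalised so each a, b is primitive with positive first nonzero entry; check it by expanding all entries), so rank(T) ≤ 3.
These bounds meet, so rank(T) = 3.
Check entry T[0,1,2] = 4: (1)·(1)·(4) + (1)·(0)·(4) + (2)·(-1)·(0) = 4.

3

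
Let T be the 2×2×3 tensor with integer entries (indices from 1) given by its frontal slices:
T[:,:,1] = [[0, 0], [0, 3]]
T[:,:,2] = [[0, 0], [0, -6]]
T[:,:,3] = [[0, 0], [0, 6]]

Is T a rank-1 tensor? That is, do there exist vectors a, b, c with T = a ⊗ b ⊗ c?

Yes

The mode-1 fibre T[:,2,1] = [0, 3] gives a = [0, 1] (primitive direction); the mode-2 fibre T[2,:,1] = [0, 3] gives b = [0, 1]; then c[k] = T[2,2,k] / (a[2]·b[2]) = [3, -6, 6] / 1 = [3, -6, 6].
Expanding [0, 1] ⊗ [0, 1] ⊗ [3, -6, 6] reproduces all 12 entries of T, so T = [0, 1] ⊗ [0, 1] ⊗ [3, -6, 6] and rank(T) ≤ 1.
Equivalently every frontal slice T[:,:,k] is c[k] times the rank-1 matrix [0, 1] ⊗ [0, 1]. So T has rank 1 (it is nonzero).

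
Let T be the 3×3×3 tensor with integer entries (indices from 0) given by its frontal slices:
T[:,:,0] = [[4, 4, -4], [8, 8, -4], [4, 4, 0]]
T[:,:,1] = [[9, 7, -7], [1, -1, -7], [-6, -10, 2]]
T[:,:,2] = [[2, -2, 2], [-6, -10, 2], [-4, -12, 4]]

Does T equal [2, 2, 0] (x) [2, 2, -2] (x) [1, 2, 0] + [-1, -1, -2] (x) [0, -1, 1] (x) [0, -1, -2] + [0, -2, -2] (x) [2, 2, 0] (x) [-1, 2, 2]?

Reconstruct entry (0,0,1) from the claimed factors: Σₗ aₗ[0]bₗ[0]cₗ[1] = (2)·(2)·(2) + (-1)·(0)·(-1) + (0)·(2)·(2) = 8, but T[0,0,1] = 9. The claim is false.

No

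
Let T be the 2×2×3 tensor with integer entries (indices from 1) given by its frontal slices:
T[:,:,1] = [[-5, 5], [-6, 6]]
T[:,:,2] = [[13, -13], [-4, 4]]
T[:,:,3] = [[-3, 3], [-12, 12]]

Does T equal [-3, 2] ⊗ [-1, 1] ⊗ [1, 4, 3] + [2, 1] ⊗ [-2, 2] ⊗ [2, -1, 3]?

No

Reconstruct entry (1,1,2) from the claimed factors: Σₗ aₗ[1]bₗ[1]cₗ[2] = (-3)·(-1)·(4) + (2)·(-2)·(-1) = 16, but T[1,1,2] = 13. The claim is false.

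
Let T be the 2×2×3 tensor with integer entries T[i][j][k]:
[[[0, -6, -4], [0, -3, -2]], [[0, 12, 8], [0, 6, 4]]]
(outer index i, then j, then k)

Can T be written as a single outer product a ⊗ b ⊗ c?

If T = a ⊗ b ⊗ c then every fibre of T is a multiple of the corresponding factor, so read the factors off the fibres through the nonzero entry T[0,0,1] = -6.
The mode-1 fibre T[:,0,1] = [-6, 12] gives a = [1, -2] (primitive direction); the mode-2 fibre T[0,:,1] = [-6, -3] gives b = [2, 1]; then c[k] = T[0,0,k] / (a[0]·b[0]) = [0, -6, -4] / 2 = [0, -3, -2].
Expanding [1, -2] ⊗ [2, 1] ⊗ [0, -3, -2] reproduces all 12 entries of T, so T = [1, -2] ⊗ [2, 1] ⊗ [0, -3, -2] and rank(T) ≤ 1.
Equivalently every frontal slice T[:,:,k] is c[k] times the rank-1 matrix [1, -2] ⊗ [2, 1]. So T has rank 1 (it is nonzero).

Yes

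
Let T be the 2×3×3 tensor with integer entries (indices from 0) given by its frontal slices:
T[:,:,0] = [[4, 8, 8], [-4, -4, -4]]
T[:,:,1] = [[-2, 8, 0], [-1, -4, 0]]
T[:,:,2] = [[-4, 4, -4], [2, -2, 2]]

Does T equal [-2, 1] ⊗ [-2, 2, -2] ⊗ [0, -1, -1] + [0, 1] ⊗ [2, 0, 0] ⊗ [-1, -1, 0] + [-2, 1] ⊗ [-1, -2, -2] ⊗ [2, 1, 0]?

Yes

Reconstruct entrywise from the claimed factors. For example, T[1,2,1] = 0 and Σₗ aₗ[1]bₗ[2]cₗ[1] = (1)·(-2)·(-1) + (1)·(0)·(-1) + (1)·(-2)·(1) = 0; checking all 18 entries, every one matches. The claim holds.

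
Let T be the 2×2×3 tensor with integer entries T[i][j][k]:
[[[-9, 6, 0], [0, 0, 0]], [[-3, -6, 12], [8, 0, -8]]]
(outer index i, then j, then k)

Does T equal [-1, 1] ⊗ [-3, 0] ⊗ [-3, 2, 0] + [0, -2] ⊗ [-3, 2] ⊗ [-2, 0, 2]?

Reconstruct entrywise from the claimed factors. For example, T[0,1,2] = 0 and Σₗ aₗ[0]bₗ[1]cₗ[2] = (-1)·(0)·(0) + (0)·(2)·(2) = 0; checking all 12 entries, every one matches. The claim holds.

Yes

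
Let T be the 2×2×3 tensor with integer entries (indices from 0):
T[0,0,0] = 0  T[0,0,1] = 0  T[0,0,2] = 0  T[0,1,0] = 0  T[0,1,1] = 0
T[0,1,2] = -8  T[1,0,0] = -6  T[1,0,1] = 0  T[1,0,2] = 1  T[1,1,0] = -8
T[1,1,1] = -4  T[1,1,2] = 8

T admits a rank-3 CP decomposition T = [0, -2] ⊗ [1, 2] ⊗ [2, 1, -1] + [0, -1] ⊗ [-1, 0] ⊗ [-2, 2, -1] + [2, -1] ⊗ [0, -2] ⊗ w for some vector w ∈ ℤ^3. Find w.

Subtract the known terms from T to get the rank-1 residual R = [2, -1] ⊗ [0, -2] ⊗ w, so R[i,j,k] = a[i]·b[j]·w[k]. Pick indices with nonzero a[0]·b[1] = (2)·(-2) = -4. Only the fibre through (0,1,·) is needed: R[0,1,:] = T[0,1,:] − Σₗ aₗ[0]bₗ[1]cₗ = [0, 0, -8] − (0)·(2)·[2, 1, -1] − (0)·(0)·[-2, 2, -1] = [0, 0, -8]. Then w[k] = R[0,1,k] / -4 for each k, giving w = [0, 0, -8] / -4 = [0, 0, 2].

w = [0, 0, 2]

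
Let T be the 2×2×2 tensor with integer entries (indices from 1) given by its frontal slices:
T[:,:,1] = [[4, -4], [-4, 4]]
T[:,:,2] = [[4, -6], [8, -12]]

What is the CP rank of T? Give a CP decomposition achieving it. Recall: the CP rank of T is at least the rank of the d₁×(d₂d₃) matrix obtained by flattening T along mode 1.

rank(T) = 2

Lower bound: the mode-1 unfolding of T (rows indexed by i, columns by (j,k) = (1,1), (1,2), (2,1), (2,2)) is [[4, 4, -4, -6], [-4, 8, 4, -12]].
There the 2×2 minor on rows i ∈ {1, 2}, columns (j,k) ∈ {(1,1), (1,2)} is det [[4, 4], [-4, 8]] = 48 ≠ 0, so this unfolding has rank ≥ 2; CP rank is at least every unfolding rank, so rank(T) ≥ 2. (This is only a lower bound: in general the CP rank may exceed every unfolding rank, so we still need to exhibit 2 rank-1 terms summing to T.)
Upper bound — finding two terms. Write S_k = T[:,:,k] for the frontal slices: S₁ = [[4, -4], [-4, 4]], S₂ = [[4, -6], [8, -12]].
If T = a₁ ⊗ b₁ ⊗ c₁ + a₂ ⊗ b₂ ⊗ c₂ then each S_k = c₁[k]·a₁b₁ᵀ + c₂[k]·a₂b₂ᵀ. S₁ and S₂ are linearly independent, so a₁b₁ᵀ and a₂b₂ᵀ must span the same plane of matrices: they are the rank-1 matrices of the form x·S₁ + y·S₂.
det(x·S₁ + y·S₂) is −24·xy = (-24)·(y)(x), vanishing at (x:y) = (1:0) and (0:1).
M₁ = S₁ = [[4, -4], [-4, 4]] = 4·(1, -1)(1, -1)ᵀ and M₂ = S₂ = [[4, -6], [8, -12]] = 2·(1, 2)(2, -3)ᵀ, so take a₁ = (1, -1), b₁ = (1, -1), a₂ = (1, 2), b₂ = (2, -3).
Each slice is an integer combination of E₁ = a₁b₁ᵀ and E₂ = a₂b₂ᵀ: S₁ = 4·E₁, S₂ = 2·E₂; reading off coefficients, c₁ = (4, 0) and c₂ = (0, 2).
Hence T = (1, -1) ⊗ (1, -1) ⊗ (4, 0) + (1, 2) ⊗ (2, -3) ⊗ (0, 2), so rank(T) ≤ 2.
These bounds meet, so rank(T) = 2.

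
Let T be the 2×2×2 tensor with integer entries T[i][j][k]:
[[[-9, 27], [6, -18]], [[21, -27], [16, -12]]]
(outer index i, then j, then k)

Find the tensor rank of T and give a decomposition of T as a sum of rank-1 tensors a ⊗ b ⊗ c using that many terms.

rank(T) = 2

Lower bound: the mode-1 unfolding of T (rows indexed by i, columns by (j,k) = (0,0), (0,1), (1,0), (1,1)) is [[-9, 27, 6, -18], [21, -27, 16, -12]].
There the 2×2 minor on rows i ∈ {0, 1}, columns (j,k) ∈ {(0,0), (0,1)} is det [[-9, 27], [21, -27]] = -324 ≠ 0, so this unfolding has rank ≥ 2; CP rank is at least every unfolding rank, so rank(T) ≥ 2. (This is only a lower bound: in general the CP rank may exceed every unfolding rank, so we still need to exhibit 2 rank-1 terms summing to T.)
Upper bound — finding two terms. Write S_k = T[:,:,k] for the frontal slices: S₀ = [[-9, 6], [21, 16]], S₁ = [[27, -18], [-27, -12]].
If T = a₁ ⊗ b₁ ⊗ c₁ + a₂ ⊗ b₂ ⊗ c₂ then each S_k = c₁[k]·a₁b₁ᵀ + c₂[k]·a₂b₂ᵀ. S₀ and S₁ are linearly independent, so a₁b₁ᵀ and a₂b₂ᵀ must span the same plane of matrices: they are the rank-1 matrices of the form x·S₀ + y·S₁.
det(x·S₀ + y·S₁) is −270·x² + 1080·xy − 810·y² = (-270)·(x − 3·y)(x − y), vanishing at (x:y) = (3:1) and (1:1).
M₁ = 3·S₀ + S₁ = [[0, 0], [36, 36]] = 36·[0, 1][1, 1]ᵀ and M₂ = S₀ + S₁ = [[18, -12], [-6, 4]] = 2·[3, -1][3, -2]ᵀ, so take a₁ = [0, 1], b₁ = [1, 1], a₂ = [3, -1], b₂ = [3, -2].
Each slice is an integer combination of E₁ = a₁b₁ᵀ and E₂ = a₂b₂ᵀ: S₀ = 18·E₁ − E₂, S₁ = −18·E₁ + 3·E₂; reading off coefficients, c₁ = [18, -18] and c₂ = [-1, 3].
Hence T = [0, 1] ⊗ [1, 1] ⊗ [18, -18] + [3, -1] ⊗ [3, -2] ⊗ [-1, 3], so rank(T) ≤ 2.
These bounds meet, so rank(T) = 2.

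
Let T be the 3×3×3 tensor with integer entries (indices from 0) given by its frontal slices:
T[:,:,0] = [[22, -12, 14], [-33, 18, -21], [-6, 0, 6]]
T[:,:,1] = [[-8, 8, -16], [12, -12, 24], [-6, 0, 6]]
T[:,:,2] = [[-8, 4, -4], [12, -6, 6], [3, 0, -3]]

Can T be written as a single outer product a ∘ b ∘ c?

No

The mode-1 unfolding of T (rows indexed by i, columns by (j,k) = (0,0), (0,1), (0,2), (1,0), (1,1), (1,2), (2,0), (2,1), (2,2)) is [[22, -8, -8, -12, 8, 4, 14, -16, -4], [-33, 12, 12, 18, -12, -6, -21, 24, 6], [-6, -6, 3, 0, 0, 0, 6, 6, -3]].
There the 2×2 minor on rows i ∈ {0, 2}, columns (j,k) ∈ {(0,0), (0,1)} is det [[22, -8], [-6, -6]] = -180 ≠ 0, so this unfolding has rank ≥ 2; CP rank is at least every unfolding rank, so rank(T) ≥ 2.
In particular rank(T) ≥ 2 > 1, so T is not rank-1.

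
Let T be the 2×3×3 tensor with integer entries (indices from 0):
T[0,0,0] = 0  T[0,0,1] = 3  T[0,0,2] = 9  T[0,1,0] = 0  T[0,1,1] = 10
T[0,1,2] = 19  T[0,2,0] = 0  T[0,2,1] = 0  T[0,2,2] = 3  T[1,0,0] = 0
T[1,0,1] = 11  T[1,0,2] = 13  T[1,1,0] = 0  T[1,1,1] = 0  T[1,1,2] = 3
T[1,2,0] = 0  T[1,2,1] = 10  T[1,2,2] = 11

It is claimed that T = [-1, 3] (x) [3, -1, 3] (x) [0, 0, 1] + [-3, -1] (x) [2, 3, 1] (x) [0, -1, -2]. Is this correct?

Reconstruct entry (0,0,1) from the claimed factors: Σₗ aₗ[0]bₗ[0]cₗ[1] = (-1)·(3)·(0) + (-3)·(2)·(-1) = 6, but T[0,0,1] = 3. The claim is false.

No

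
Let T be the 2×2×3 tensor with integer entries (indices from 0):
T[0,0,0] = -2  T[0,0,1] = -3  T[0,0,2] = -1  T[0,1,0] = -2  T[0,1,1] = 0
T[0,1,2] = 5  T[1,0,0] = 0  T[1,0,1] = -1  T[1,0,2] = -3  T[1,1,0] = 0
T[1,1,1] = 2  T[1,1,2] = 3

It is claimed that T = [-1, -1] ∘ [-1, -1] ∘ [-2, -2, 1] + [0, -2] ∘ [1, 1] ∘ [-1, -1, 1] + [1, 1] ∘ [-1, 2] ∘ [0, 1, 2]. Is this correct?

Reconstruct entrywise from the claimed factors. For example, T[1,0,0] = 0 and Σₗ aₗ[1]bₗ[0]cₗ[0] = (-1)·(-1)·(-2) + (-2)·(1)·(-1) + (1)·(-1)·(0) = 0; checking all 12 entries, every one matches. The claim holds.

Yes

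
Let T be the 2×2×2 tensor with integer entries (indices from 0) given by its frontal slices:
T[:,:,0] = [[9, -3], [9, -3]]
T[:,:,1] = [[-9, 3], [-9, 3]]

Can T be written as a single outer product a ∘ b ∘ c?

If T = a ∘ b ∘ c then every fibre of T is a multiple of the corresponding factor, so read the factors off the fibres through the nonzero entry T[0,0,0] = 9.
The mode-1 fibre T[:,0,0] = [9, 9] gives a = [1, 1] (primitive direction); the mode-2 fibre T[0,:,0] = [9, -3] gives b = [3, -1]; then c[k] = T[0,0,k] / (a[0]·b[0]) = [9, -9] / 3 = [3, -3].
Expanding [1, 1] ∘ [3, -1] ∘ [3, -3] reproduces all 8 entries of T, so T = [1, 1] ∘ [3, -1] ∘ [3, -3] and rank(T) ≤ 1.
Equivalently every frontal slice T[:,:,k] is c[k] times the rank-1 matrix [1, 1] ∘ [3, -1]. So T has rank 1 (it is nonzero).

Yes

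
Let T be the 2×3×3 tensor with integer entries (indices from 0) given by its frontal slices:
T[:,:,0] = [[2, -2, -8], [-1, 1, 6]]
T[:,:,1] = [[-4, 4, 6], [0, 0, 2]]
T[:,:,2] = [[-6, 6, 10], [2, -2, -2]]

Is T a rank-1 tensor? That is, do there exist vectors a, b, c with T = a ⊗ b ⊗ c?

No

The mode-3 unfolding of T (rows indexed by k, columns by (i,j) = (0,0), (0,1), (0,2), (1,0), (1,1), (1,2)) is [[2, -2, -8, -1, 1, 6], [-4, 4, 6, 0, 0, 2], [-6, 6, 10, 2, -2, -2]].
There the 3×3 minor on rows k ∈ {0, 1, 2}, columns (i,j) ∈ {(0,0), (0,2), (1,0)} is det [[2, -8, -1], [-4, 6, 0], [-6, 10, 2]] = -36 ≠ 0, so this unfolding has rank ≥ 3; CP rank is at least every unfolding rank, so rank(T) ≥ 3.
In particular rank(T) ≥ 3 > 1, so T is not rank-1.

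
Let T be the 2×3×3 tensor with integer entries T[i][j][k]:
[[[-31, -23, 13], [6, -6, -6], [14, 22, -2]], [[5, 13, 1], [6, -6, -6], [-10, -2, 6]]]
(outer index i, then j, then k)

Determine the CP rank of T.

Lower bound: the mode-2 unfolding of T (rows indexed by j, columns by (i,k) = (0,0), (0,1), (0,2), (1,0), (1,1), (1,2)) is [[-31, -23, 13, 5, 13, 1], [6, -6, -6, 6, -6, -6], [14, 22, -2, -10, -2, 6]].
There the 2×2 minor on rows j ∈ {0, 1}, columns (i,k) ∈ {(0,0), (0,1)} is det [[-31, -23], [6, -6]] = 324 ≠ 0, so this unfolding has rank ≥ 2; CP rank is at least every unfolding rank, so rank(T) ≥ 2. (Unfolding ranks only ever bound the CP rank from below — rank(T) can be strictly larger than all of them — so the matching upper bound has to come from an explicit 2-term decomposition.)
Upper bound — finding two terms. Write S_k = T[:,:,k] for the frontal slices: S₀ = [[-31, 6, 14], [5, 6, -10]], S₁ = [[-23, -6, 22], [13, -6, -2]], S₂ = [[13, -6, -2], [1, -6, 6]].
If T = a₁ ⊗ b₁ ⊗ c₁ + a₂ ⊗ b₂ ⊗ c₂ then each S_k = c₁[k]·a₁b₁ᵀ + c₂[k]·a₂b₂ᵀ. S₀ and S₁ are linearly independent, so a₁b₁ᵀ and a₂b₂ᵀ must span the same plane of matrices: they are the rank-1 matrices of the form x·S₀ + y·S₁.
The 2×2 minor of x·S₀ + y·S₁ on rows {0,1}, columns {0,1} is −216·x² + 216·y² = (-216)·(x − y)(x + y), vanishing at (x:y) = (1:1) and (1:-1).
M₁ = S₀ + S₁ = [[-54, 0, 36], [18, 0, -12]] = (-6)·[3, -1][3, 0, -2]ᵀ and M₂ = S₀ − S₁ = [[-8, 12, -8], [-8, 12, -8]] = (-4)·[1, 1][2, -3, 2]ᵀ, so take a₁ = [3, -1], b₁ = [3, 0, -2], a₂ = [1, 1], b₂ = [2, -3, 2].
Each slice is an integer combination of E₁ = a₁b₁ᵀ and E₂ = a₂b₂ᵀ: S₀ = −3·E₁ − 2·E₂, S₁ = −3·E₁ + 2·E₂, S₂ = E₁ + 2·E₂; reading off coefficients, c₁ = [-3, -3, 1] and c₂ = [-2, 2, 2].
Hence T = [3, -1] ⊗ [3, 0, -2] ⊗ [-3, -3, 1] + [1, 1] ⊗ [2, -3, 2] ⊗ [-2, 2, 2], so rank(T) ≤ 2.
These bounds meet, so rank(T) = 2.
Check entry T[1,1,1] = -6: (-1)·(0)·(-3) + (1)·(-3)·(2) = -6.

2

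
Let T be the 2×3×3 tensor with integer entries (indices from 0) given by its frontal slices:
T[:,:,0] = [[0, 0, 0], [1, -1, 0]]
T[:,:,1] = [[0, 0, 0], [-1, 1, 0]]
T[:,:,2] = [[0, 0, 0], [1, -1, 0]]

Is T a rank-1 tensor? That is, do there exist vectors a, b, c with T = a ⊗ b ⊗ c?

Yes

If T = a ⊗ b ⊗ c then every fibre of T is a multiple of the corresponding factor, so read the factors off the fibres through the nonzero entry T[1,0,0] = 1.
The mode-1 fibre T[:,0,0] = [0, 1] gives a = [0, 1] (primitive direction); the mode-2 fibre T[1,:,0] = [1, -1, 0] gives b = [1, -1, 0]; then c[k] = T[1,0,k] / (a[1]·b[0]) = [1, -1, 1] / 1 = [1, -1, 1].
Expanding [0, 1] ⊗ [1, -1, 0] ⊗ [1, -1, 1] reproduces all 18 entries of T, so T = [0, 1] ⊗ [1, -1, 0] ⊗ [1, -1, 1] and rank(T) ≤ 1.
Equivalently every frontal slice T[:,:,k] is c[k] times the rank-1 matrix [0, 1] ⊗ [1, -1, 0]. So T has rank 1 (it is nonzero).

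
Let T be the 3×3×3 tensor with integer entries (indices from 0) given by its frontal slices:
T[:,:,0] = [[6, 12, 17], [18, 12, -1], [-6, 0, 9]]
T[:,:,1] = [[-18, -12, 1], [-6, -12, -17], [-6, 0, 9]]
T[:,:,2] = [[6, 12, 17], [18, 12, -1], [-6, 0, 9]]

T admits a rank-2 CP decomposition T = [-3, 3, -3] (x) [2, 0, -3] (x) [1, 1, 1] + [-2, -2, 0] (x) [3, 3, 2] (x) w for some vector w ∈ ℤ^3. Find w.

w = [-2, 2, -2]

Subtract the known terms from T to get the rank-1 residual R = [-2, -2, 0] (x) [3, 3, 2] (x) w, so R[i,j,k] = a[i]·b[j]·w[k]. Pick indices with nonzero a[0]·b[0] = (-2)·(3) = -6. Only the fibre through (0,0,·) is needed: R[0,0,:] = T[0,0,:] − Σₗ aₗ[0]bₗ[0]cₗ = [6, -18, 6] − (-3)·(2)·[1, 1, 1] = [12, -12, 12]. Then w[k] = R[0,0,k] / -6 for each k, giving w = [12, -12, 12] / -6 = [-2, 2, -2].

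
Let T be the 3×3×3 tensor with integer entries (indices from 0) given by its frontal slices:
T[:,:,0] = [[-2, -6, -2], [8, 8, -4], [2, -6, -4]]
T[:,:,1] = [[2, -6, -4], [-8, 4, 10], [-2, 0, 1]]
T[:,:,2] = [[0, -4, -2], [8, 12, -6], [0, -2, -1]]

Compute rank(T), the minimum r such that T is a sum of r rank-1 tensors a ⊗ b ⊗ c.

3

Lower bound: the mode-1 unfolding of T (rows indexed by i, columns by (j,k) = (0,0), (0,1), (0,2), (1,0), (1,1), (1,2), (2,0), (2,1), (2,2)) is [[-2, 2, 0, -6, -6, -4, -2, -4, -2], [8, -8, 8, 8, 4, 12, -4, 10, -6], [2, -2, 0, -6, 0, -2, -4, 1, -1]].
There the 3×3 minor on rows i ∈ {0, 1, 2}, columns (j,k) ∈ {(0,0), (0,2), (1,0)} is det [[-2, 0, -6], [8, 8, 8], [2, 0, -6]] = 192 ≠ 0, so this unfolding has rank ≥ 3; CP rank is at least every unfolding rank, so rank(T) ≥ 3. (Unfolding ranks only ever bound the CP rank from below — rank(T) can be strictly larger than all of them — so the matching upper bound has to come from an explicit 3-term decomposition.)
Upper bound: T is a sum of 3 rank-1 terms, T = (0, 1, 0) ⊗ (1, 1, -1) ⊗ (4, -4, 8) + (1, -2, -1) ⊗ (1, -1, -1) ⊗ (-2, 2, 0) + (2, -2, 1) ⊗ (0, 2, 1) ⊗ (-2, -1, -1) (written with every a and b primitive with positive leading entry and the scale carried by c; CP decompositions are not unique, and this one is verified by expanding entrywise), so rank(T) ≤ 3.
These bounds meet, so rank(T) = 3.
Check entry T[0,1,0] = -6: (0)·(1)·(4) + (1)·(-1)·(-2) + (2)·(2)·(-2) = -6.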